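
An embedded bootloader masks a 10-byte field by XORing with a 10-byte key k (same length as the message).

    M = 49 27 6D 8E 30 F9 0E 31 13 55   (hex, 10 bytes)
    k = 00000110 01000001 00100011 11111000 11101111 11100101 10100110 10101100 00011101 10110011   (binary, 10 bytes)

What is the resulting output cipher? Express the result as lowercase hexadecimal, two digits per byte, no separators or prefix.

4f664e76df1ca89d0ee6

byte 0: 49 ^ 06 = 4f
byte 1: 27 ^ 41 = 66
byte 2: 6d ^ 23 = 4e
byte 3: 8e ^ f8 = 76
byte 4: 30 ^ ef = df
byte 5: f9 ^ e5 = 1c
byte 6: 0e ^ a6 = a8
byte 7: 31 ^ ac = 9d
byte 8: 13 ^ 1d = 0e
byte 9: 55 ^ b3 = e6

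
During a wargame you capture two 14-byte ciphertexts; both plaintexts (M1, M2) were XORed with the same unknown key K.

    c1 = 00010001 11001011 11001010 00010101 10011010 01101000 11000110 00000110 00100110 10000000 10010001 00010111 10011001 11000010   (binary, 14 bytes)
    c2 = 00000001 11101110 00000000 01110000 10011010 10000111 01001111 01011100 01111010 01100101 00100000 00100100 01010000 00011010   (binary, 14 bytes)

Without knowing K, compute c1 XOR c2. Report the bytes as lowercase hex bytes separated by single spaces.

c1 ⊕ c2 = (M1 ⊕ K) ⊕ (M2 ⊕ K) = M1 ⊕ M2 — the shared key cancels under XOR.
byte 0: 00010001 xor 00000001 = 00010000
byte 1: 11001011 xor 11101110 = 00100101
byte 2: 11001010 xor 00000000 = 11001010
byte 3: 00010101 xor 01110000 = 01100101
byte 4: 10011010 xor 10011010 = 00000000
byte 5: 01101000 xor 10000111 = 11101111
byte 6: 11000110 xor 01001111 = 10001001
byte 7: 00000110 xor 01011100 = 01011010
byte 8: 00100110 xor 01111010 = 01011100
byte 9: 10000000 xor 01100101 = 11100101
byte 10: 10010001 xor 00100000 = 10110001
byte 11: 00010111 xor 00100100 = 00110011
byte 12: 10011001 xor 01010000 = 11001001
byte 13: 11000010 xor 00011010 = 11011000

10 25 ca 65 00 ef 89 5a 5c e5 b1 33 c9 d8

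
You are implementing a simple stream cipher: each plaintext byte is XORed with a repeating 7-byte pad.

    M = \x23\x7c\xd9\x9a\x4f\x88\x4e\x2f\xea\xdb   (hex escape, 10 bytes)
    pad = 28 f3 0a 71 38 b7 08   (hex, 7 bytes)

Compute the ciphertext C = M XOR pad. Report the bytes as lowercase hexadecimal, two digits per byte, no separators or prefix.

0b8fd3eb773f460719d1

The 7-byte key repeats, so the effective keystream is 28 f3 0a 71 38 b7 08 28 f3 0a.
byte 0: 23 ⊕ 28 = 0b
byte 1: 7c ⊕ f3 = 8f
byte 2: d9 ⊕ 0a = d3
byte 3: 9a ⊕ 71 = eb
byte 4: 4f ⊕ 38 = 77
byte 5: 88 ⊕ b7 = 3f
byte 6: 4e ⊕ 08 = 46
byte 7: 2f ⊕ 28 = 07
byte 8: ea ⊕ f3 = 19
byte 9: db ⊕ 0a = d1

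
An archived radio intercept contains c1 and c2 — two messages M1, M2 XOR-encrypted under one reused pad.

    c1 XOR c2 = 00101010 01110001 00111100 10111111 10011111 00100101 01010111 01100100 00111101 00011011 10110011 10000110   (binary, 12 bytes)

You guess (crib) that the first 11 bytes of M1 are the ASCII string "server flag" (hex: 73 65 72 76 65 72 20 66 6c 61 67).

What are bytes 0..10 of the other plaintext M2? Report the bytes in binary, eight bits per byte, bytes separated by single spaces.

01011001 00010100 01001110 11001001 11111010 01010111 01110111 00000010 01010001 01111010 11010100

Since c1 ⊕ c2 = M1 ⊕ M2, XORing with the guessed M1 bytes yields the corresponding M2 bytes: M2 = (c1 ⊕ c2) ⊕ M1.
byte 0: 2a xor 73 = 59
byte 1: 71 xor 65 = 14
byte 2: 3c xor 72 = 4e
byte 3: bf xor 76 = c9
byte 4: 9f xor 65 = fa
byte 5: 25 xor 72 = 57
byte 6: 57 xor 20 = 77
byte 7: 64 xor 66 = 02
byte 8: 3d xor 6c = 51
byte 9: 1b xor 61 = 7a
byte 10: b3 xor 67 = d4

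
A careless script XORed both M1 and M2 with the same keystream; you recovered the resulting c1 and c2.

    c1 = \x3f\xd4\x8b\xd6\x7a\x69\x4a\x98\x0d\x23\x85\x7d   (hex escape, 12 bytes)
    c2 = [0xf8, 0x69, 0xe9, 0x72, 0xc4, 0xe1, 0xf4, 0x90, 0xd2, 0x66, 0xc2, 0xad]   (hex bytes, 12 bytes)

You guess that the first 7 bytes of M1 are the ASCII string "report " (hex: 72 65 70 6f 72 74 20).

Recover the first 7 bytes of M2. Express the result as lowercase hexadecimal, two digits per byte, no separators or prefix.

b5d812cbccfc9e

First, c1 ⊕ c2 = (M1 ⊕ K) ⊕ (M2 ⊕ K) = M1 ⊕ M2, so the key drops out. Then M2 = (M1 ⊕ M2) ⊕ M1 over the first 7 bytes.
byte 0: (3f XOR f8) XOR 72 = c7 XOR 72 = b5
byte 1: (d4 XOR 69) XOR 65 = bd XOR 65 = d8
byte 2: (8b XOR e9) XOR 70 = 62 XOR 70 = 12
byte 3: (d6 XOR 72) XOR 6f = a4 XOR 6f = cb
byte 4: (7a XOR c4) XOR 72 = be XOR 72 = cc
byte 5: (69 XOR e1) XOR 74 = 88 XOR 74 = fc
byte 6: (4a XOR f4) XOR 20 = be XOR 20 = 9e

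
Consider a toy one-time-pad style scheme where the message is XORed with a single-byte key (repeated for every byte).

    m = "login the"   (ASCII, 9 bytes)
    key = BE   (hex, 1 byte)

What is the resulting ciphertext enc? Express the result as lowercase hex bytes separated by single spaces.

The 1-byte key repeats, so the effective keystream is be be be be be be be be be.
byte 0: 01101100 xor 10111110 = 11010010
byte 1: 01101111 xor 10111110 = 11010001
byte 2: 01100111 xor 10111110 = 11011001
byte 3: 01101001 xor 10111110 = 11010111
byte 4: 01101110 xor 10111110 = 11010000
byte 5: 00100000 xor 10111110 = 10011110
byte 6: 01110100 xor 10111110 = 11001010
byte 7: 01101000 xor 10111110 = 11010110
byte 8: 01100101 xor 10111110 = 11011011

d2 d1 d9 d7 d0 9e ca d6 db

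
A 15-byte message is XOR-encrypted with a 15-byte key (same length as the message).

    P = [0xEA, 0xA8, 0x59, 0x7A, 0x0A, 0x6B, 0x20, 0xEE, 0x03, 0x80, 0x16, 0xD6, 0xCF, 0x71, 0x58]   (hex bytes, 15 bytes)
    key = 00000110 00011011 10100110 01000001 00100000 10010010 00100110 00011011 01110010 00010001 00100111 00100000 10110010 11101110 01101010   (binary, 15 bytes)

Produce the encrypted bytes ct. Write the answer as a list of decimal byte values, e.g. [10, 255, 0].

[236, 179, 255, 59, 42, 249, 6, 245, 113, 145, 49, 246, 125, 159, 50]

ea ^ 06 = ec
a8 ^ 1b = b3
59 ^ a6 = ff
7a ^ 41 = 3b
0a ^ 20 = 2a
6b ^ 92 = f9
20 ^ 26 = 06
ee ^ 1b = f5
03 ^ 72 = 71
80 ^ 11 = 91
16 ^ 27 = 31
d6 ^ 20 = f6
cf ^ b2 = 7d
71 ^ ee = 9f
58 ^ 6a = 32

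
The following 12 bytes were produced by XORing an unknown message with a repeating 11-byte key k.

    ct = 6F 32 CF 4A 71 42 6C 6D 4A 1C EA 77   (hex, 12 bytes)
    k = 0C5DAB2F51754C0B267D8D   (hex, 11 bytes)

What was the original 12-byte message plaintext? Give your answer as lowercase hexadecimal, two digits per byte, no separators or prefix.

The 11-byte key repeats, so the effective keystream is 0c 5d ab 2f 51 75 4c 0b 26 7d 8d 0c.
byte 0: 01101111 ^ 00001100 = 01100011
byte 1: 00110010 ^ 01011101 = 01101111
byte 2: 11001111 ^ 10101011 = 01100100
byte 3: 01001010 ^ 00101111 = 01100101
byte 4: 01110001 ^ 01010001 = 00100000
byte 5: 01000010 ^ 01110101 = 00110111
byte 6: 01101100 ^ 01001100 = 00100000
byte 7: 01101101 ^ 00001011 = 01100110
byte 8: 01001010 ^ 00100110 = 01101100
byte 9: 00011100 ^ 01111101 = 01100001
byte 10: 11101010 ^ 10001101 = 01100111
byte 11: 01110111 ^ 00001100 = 01111011

636f6465203720666c61677b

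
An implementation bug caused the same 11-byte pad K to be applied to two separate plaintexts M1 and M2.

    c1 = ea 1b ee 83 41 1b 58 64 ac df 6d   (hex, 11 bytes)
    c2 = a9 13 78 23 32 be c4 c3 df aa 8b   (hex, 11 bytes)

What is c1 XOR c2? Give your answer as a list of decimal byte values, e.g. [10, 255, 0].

[67, 8, 150, 160, 115, 165, 156, 167, 115, 117, 230]

c1 ⊕ c2 = (M1 ⊕ K) ⊕ (M2 ⊕ K) = M1 ⊕ M2 — the shared key cancels under XOR.
ea ^ a9 = 43
1b ^ 13 = 08
ee ^ 78 = 96
83 ^ 23 = a0
41 ^ 32 = 73
1b ^ be = a5
58 ^ c4 = 9c
64 ^ c3 = a7
ac ^ df = 73
df ^ aa = 75
6d ^ 8b = e6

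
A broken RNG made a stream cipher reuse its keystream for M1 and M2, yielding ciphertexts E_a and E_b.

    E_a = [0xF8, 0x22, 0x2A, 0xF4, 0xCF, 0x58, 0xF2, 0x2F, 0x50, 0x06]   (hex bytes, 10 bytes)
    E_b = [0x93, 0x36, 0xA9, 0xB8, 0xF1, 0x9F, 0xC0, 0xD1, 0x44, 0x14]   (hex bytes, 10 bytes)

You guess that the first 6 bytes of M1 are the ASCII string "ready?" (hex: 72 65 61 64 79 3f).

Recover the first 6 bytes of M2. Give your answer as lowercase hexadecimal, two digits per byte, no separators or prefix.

1971e22847f8

First, E_a ⊕ E_b = (M1 ⊕ K) ⊕ (M2 ⊕ K) = M1 ⊕ M2, so the key drops out. Then M2 = (M1 ⊕ M2) ⊕ M1 over the first 6 bytes.
byte 0: (f8 xor 93) xor 72 = 6b xor 72 = 19
byte 1: (22 xor 36) xor 65 = 14 xor 65 = 71
byte 2: (2a xor a9) xor 61 = 83 xor 61 = e2
byte 3: (f4 xor b8) xor 64 = 4c xor 64 = 28
byte 4: (cf xor f1) xor 79 = 3e xor 79 = 47
byte 5: (58 xor 9f) xor 3f = c7 xor 3f = f8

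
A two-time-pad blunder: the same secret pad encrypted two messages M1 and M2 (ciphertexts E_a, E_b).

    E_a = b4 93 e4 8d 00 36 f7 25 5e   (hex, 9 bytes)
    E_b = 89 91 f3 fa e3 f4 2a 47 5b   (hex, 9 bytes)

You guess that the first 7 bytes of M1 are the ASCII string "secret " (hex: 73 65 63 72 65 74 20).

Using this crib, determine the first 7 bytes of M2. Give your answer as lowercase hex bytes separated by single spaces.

4e 67 74 05 86 b6 fd

First, E_a ⊕ E_b = (M1 ⊕ K) ⊕ (M2 ⊕ K) = M1 ⊕ M2, so the key drops out. Then M2 = (M1 ⊕ M2) ⊕ M1 over the first 7 bytes.
byte 0: (b4 ⊕ 89) ⊕ 73 = 3d ⊕ 73 = 4e
byte 1: (93 ⊕ 91) ⊕ 65 = 02 ⊕ 65 = 67
byte 2: (e4 ⊕ f3) ⊕ 63 = 17 ⊕ 63 = 74
byte 3: (8d ⊕ fa) ⊕ 72 = 77 ⊕ 72 = 05
byte 4: (00 ⊕ e3) ⊕ 65 = e3 ⊕ 65 = 86
byte 5: (36 ⊕ f4) ⊕ 74 = c2 ⊕ 74 = b6
byte 6: (f7 ⊕ 2a) ⊕ 20 = dd ⊕ 20 = fd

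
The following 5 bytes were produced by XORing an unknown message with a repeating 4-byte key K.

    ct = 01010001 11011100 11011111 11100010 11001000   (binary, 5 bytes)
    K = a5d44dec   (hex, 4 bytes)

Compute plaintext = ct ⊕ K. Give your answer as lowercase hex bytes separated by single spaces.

f4 08 92 0e 6d

The 4-byte key repeats, so the effective keystream is a5 d4 4d ec a5.
byte 0: 51 XOR a5 = f4
byte 1: dc XOR d4 = 08
byte 2: df XOR 4d = 92
byte 3: e2 XOR ec = 0e
byte 4: c8 XOR a5 = 6d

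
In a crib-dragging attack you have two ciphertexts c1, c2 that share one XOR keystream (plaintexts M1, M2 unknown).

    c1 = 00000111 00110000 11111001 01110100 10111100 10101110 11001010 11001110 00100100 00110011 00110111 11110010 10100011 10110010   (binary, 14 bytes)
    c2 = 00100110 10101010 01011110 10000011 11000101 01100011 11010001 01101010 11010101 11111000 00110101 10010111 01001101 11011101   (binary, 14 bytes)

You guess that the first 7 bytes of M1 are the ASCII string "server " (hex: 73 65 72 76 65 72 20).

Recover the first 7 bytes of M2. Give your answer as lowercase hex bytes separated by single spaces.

First, c1 ⊕ c2 = (M1 ⊕ K) ⊕ (M2 ⊕ K) = M1 ⊕ M2, so the key drops out. Then M2 = (M1 ⊕ M2) ⊕ M1 over the first 7 bytes.
byte 0: (07 ⊕ 26) ⊕ 73 = 21 ⊕ 73 = 52
byte 1: (30 ⊕ aa) ⊕ 65 = 9a ⊕ 65 = ff
byte 2: (f9 ⊕ 5e) ⊕ 72 = a7 ⊕ 72 = d5
byte 3: (74 ⊕ 83) ⊕ 76 = f7 ⊕ 76 = 81
byte 4: (bc ⊕ c5) ⊕ 65 = 79 ⊕ 65 = 1c
byte 5: (ae ⊕ 63) ⊕ 72 = cd ⊕ 72 = bf
byte 6: (ca ⊕ d1) ⊕ 20 = 1b ⊕ 20 = 3b

52 ff d5 81 1c bf 3b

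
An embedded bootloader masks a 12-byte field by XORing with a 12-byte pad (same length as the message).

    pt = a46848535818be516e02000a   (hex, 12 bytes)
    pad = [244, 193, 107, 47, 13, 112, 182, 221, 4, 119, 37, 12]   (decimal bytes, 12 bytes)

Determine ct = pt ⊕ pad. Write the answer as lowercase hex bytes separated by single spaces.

50 a9 23 7c 55 68 08 8c 6a 75 25 06

byte 0: 164 XOR 244 =  80
byte 1: 104 XOR 193 = 169
byte 2:  72 XOR 107 =  35
byte 3:  83 XOR  47 = 124
byte 4:  88 XOR  13 =  85
byte 5:  24 XOR 112 = 104
byte 6: 190 XOR 182 =   8
byte 7:  81 XOR 221 = 140
byte 8: 110 XOR   4 = 106
byte 9:   2 XOR 119 = 117
byte 10:   0 XOR  37 =  37
byte 11:  10 XOR  12 =   6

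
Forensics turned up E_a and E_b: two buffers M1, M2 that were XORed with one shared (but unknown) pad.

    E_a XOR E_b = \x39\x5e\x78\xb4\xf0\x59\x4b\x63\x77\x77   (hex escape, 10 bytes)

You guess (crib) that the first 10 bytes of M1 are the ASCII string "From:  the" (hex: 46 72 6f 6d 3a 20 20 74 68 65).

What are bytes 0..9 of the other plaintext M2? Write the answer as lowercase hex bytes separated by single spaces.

7f 2c 17 d9 ca 79 6b 17 1f 12

Since E_a ⊕ E_b = M1 ⊕ M2, XORing with the guessed M1 bytes yields the corresponding M2 bytes: M2 = (E_a ⊕ E_b) ⊕ M1.
39 XOR 46 = 7f
5e XOR 72 = 2c
78 XOR 6f = 17
b4 XOR 6d = d9
f0 XOR 3a = ca
59 XOR 20 = 79
4b XOR 20 = 6b
63 XOR 74 = 17
77 XOR 68 = 1f
77 XOR 65 = 12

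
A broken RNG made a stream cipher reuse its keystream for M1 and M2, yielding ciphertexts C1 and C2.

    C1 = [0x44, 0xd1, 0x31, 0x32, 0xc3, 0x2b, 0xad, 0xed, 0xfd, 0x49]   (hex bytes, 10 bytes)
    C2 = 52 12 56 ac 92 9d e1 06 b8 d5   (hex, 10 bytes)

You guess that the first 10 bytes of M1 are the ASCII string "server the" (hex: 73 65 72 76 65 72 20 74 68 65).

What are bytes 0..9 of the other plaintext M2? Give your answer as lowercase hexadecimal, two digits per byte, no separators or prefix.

65a615e834c46c9f2df9

First, C1 ⊕ C2 = (M1 ⊕ K) ⊕ (M2 ⊕ K) = M1 ⊕ M2, so the key drops out. Then M2 = (M1 ⊕ M2) ⊕ M1 over the first 10 bytes.
byte 0: (44 ⊕ 52) ⊕ 73 = 16 ⊕ 73 = 65
byte 1: (d1 ⊕ 12) ⊕ 65 = c3 ⊕ 65 = a6
byte 2: (31 ⊕ 56) ⊕ 72 = 67 ⊕ 72 = 15
byte 3: (32 ⊕ ac) ⊕ 76 = 9e ⊕ 76 = e8
byte 4: (c3 ⊕ 92) ⊕ 65 = 51 ⊕ 65 = 34
byte 5: (2b ⊕ 9d) ⊕ 72 = b6 ⊕ 72 = c4
byte 6: (ad ⊕ e1) ⊕ 20 = 4c ⊕ 20 = 6c
byte 7: (ed ⊕ 06) ⊕ 74 = eb ⊕ 74 = 9f
byte 8: (fd ⊕ b8) ⊕ 68 = 45 ⊕ 68 = 2d
byte 9: (49 ⊕ d5) ⊕ 65 = 9c ⊕ 65 = f9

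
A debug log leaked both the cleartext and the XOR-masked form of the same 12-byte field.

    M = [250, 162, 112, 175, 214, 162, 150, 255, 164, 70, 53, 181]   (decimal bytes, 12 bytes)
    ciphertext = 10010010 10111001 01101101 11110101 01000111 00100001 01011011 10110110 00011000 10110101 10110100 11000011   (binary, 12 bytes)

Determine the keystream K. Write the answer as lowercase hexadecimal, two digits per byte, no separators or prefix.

681b1d5a9183cd49bcf38176

Since ciphertext = M ⊕ K, XORing both sides with M gives K = M ⊕ ciphertext.
11111010 ^ 10010010 = 01101000
10100010 ^ 10111001 = 00011011
01110000 ^ 01101101 = 00011101
10101111 ^ 11110101 = 01011010
11010110 ^ 01000111 = 10010001
10100010 ^ 00100001 = 10000011
10010110 ^ 01011011 = 11001101
11111111 ^ 10110110 = 01001001
10100100 ^ 00011000 = 10111100
01000110 ^ 10110101 = 11110011
00110101 ^ 10110100 = 10000001
10110101 ^ 11000011 = 01110110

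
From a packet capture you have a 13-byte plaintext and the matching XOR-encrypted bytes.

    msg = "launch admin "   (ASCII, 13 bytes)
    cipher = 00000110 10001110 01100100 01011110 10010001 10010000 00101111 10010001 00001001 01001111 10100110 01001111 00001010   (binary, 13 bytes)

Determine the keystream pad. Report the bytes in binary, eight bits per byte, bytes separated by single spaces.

01101010 11101111 00010001 00110000 11110010 11111000 00001111 11110000 01101101 00100010 11001111 00100001 00101010

Since cipher = msg ⊕ pad, XORing both sides with msg gives pad = msg ⊕ cipher.
6c ^ 06 = 6a
61 ^ 8e = ef
75 ^ 64 = 11
6e ^ 5e = 30
63 ^ 91 = f2
68 ^ 90 = f8
20 ^ 2f = 0f
61 ^ 91 = f0
64 ^ 09 = 6d
6d ^ 4f = 22
69 ^ a6 = cf
6e ^ 4f = 21
20 ^ 0a = 2a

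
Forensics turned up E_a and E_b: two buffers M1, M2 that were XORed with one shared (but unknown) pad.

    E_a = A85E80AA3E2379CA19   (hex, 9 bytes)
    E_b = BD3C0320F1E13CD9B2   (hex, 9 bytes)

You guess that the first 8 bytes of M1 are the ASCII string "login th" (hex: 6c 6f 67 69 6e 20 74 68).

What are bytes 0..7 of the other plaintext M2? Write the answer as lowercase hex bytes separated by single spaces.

79 0d e4 e3 a1 e2 31 7b

First, E_a ⊕ E_b = (M1 ⊕ K) ⊕ (M2 ⊕ K) = M1 ⊕ M2, so the key drops out. Then M2 = (M1 ⊕ M2) ⊕ M1 over the first 8 bytes.
byte 0: (a8 ^ bd) ^ 6c = 15 ^ 6c = 79
byte 1: (5e ^ 3c) ^ 6f = 62 ^ 6f = 0d
byte 2: (80 ^ 03) ^ 67 = 83 ^ 67 = e4
byte 3: (aa ^ 20) ^ 69 = 8a ^ 69 = e3
byte 4: (3e ^ f1) ^ 6e = cf ^ 6e = a1
byte 5: (23 ^ e1) ^ 20 = c2 ^ 20 = e2
byte 6: (79 ^ 3c) ^ 74 = 45 ^ 74 = 31
byte 7: (ca ^ d9) ^ 68 = 13 ^ 68 = 7b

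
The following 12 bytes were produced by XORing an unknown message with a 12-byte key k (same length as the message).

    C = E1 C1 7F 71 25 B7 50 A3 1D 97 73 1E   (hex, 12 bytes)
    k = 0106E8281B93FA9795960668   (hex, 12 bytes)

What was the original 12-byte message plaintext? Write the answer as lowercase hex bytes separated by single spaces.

XOR is its own inverse, so applying the key byte-wise gives the result directly.
byte 0: e1 ^ 01 = e0
byte 1: c1 ^ 06 = c7
byte 2: 7f ^ e8 = 97
byte 3: 71 ^ 28 = 59
byte 4: 25 ^ 1b = 3e
byte 5: b7 ^ 93 = 24
byte 6: 50 ^ fa = aa
byte 7: a3 ^ 97 = 34
byte 8: 1d ^ 95 = 88
byte 9: 97 ^ 96 = 01
byte 10: 73 ^ 06 = 75
byte 11: 1e ^ 68 = 76

e0 c7 97 59 3e 24 aa 34 88 01 75 76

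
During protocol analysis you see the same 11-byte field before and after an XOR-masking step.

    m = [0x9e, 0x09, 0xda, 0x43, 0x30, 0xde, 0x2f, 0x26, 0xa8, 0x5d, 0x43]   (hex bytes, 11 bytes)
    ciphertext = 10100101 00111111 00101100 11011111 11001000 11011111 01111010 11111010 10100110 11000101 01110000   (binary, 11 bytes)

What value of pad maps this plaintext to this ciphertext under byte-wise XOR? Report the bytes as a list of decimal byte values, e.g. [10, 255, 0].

Since ciphertext = m ⊕ pad, XORing both sides with m gives pad = m ⊕ ciphertext.
9e XOR a5 = 3b
09 XOR 3f = 36
da XOR 2c = f6
43 XOR df = 9c
30 XOR c8 = f8
de XOR df = 01
2f XOR 7a = 55
26 XOR fa = dc
a8 XOR a6 = 0e
5d XOR c5 = 98
43 XOR 70 = 33

[59, 54, 246, 156, 248, 1, 85, 220, 14, 152, 51]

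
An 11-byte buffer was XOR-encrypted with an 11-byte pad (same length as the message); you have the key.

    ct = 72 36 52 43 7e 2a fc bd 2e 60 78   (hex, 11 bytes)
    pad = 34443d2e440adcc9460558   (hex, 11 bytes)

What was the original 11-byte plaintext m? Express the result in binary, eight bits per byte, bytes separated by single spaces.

XOR is its own inverse, so applying the key byte-wise gives the result directly.
72 ^ 34 = 46
36 ^ 44 = 72
52 ^ 3d = 6f
43 ^ 2e = 6d
7e ^ 44 = 3a
2a ^ 0a = 20
fc ^ dc = 20
bd ^ c9 = 74
2e ^ 46 = 68
60 ^ 05 = 65
78 ^ 58 = 20

01000110 01110010 01101111 01101101 00111010 00100000 00100000 01110100 01101000 01100101 00100000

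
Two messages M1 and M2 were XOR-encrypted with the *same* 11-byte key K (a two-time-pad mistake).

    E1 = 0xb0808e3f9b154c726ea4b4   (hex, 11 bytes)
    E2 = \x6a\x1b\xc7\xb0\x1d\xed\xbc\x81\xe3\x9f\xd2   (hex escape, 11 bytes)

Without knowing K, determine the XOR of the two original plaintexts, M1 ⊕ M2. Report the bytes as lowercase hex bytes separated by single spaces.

E1 ⊕ E2 = (M1 ⊕ K) ⊕ (M2 ⊕ K) = M1 ⊕ M2 — the shared key cancels under XOR.
byte 0: b0 xor 6a = da
byte 1: 80 xor 1b = 9b
byte 2: 8e xor c7 = 49
byte 3: 3f xor b0 = 8f
byte 4: 9b xor 1d = 86
byte 5: 15 xor ed = f8
byte 6: 4c xor bc = f0
byte 7: 72 xor 81 = f3
byte 8: 6e xor e3 = 8d
byte 9: a4 xor 9f = 3b
byte 10: b4 xor d2 = 66

da 9b 49 8f 86 f8 f0 f3 8d 3b 66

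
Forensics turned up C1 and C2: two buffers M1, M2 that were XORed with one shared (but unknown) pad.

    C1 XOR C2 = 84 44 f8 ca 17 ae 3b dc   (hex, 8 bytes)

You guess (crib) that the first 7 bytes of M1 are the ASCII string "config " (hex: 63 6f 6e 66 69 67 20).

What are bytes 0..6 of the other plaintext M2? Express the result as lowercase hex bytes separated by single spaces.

Since C1 ⊕ C2 = M1 ⊕ M2, XORing with the guessed M1 bytes yields the corresponding M2 bytes: M2 = (C1 ⊕ C2) ⊕ M1.
byte 0: 10000100 ⊕ 01100011 = 11100111
byte 1: 01000100 ⊕ 01101111 = 00101011
byte 2: 11111000 ⊕ 01101110 = 10010110
byte 3: 11001010 ⊕ 01100110 = 10101100
byte 4: 00010111 ⊕ 01101001 = 01111110
byte 5: 10101110 ⊕ 01100111 = 11001001
byte 6: 00111011 ⊕ 00100000 = 00011011

e7 2b 96 ac 7e c9 1b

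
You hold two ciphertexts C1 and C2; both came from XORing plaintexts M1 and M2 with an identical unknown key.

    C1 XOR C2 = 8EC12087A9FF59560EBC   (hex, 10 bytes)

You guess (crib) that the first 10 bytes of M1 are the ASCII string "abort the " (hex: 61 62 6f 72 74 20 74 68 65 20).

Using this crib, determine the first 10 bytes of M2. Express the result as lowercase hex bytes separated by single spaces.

Since C1 ⊕ C2 = M1 ⊕ M2, XORing with the guessed M1 bytes yields the corresponding M2 bytes: M2 = (C1 ⊕ C2) ⊕ M1.
byte 0: 10001110 xor 01100001 = 11101111
byte 1: 11000001 xor 01100010 = 10100011
byte 2: 00100000 xor 01101111 = 01001111
byte 3: 10000111 xor 01110010 = 11110101
byte 4: 10101001 xor 01110100 = 11011101
byte 5: 11111111 xor 00100000 = 11011111
byte 6: 01011001 xor 01110100 = 00101101
byte 7: 01010110 xor 01101000 = 00111110
byte 8: 00001110 xor 01100101 = 01101011
byte 9: 10111100 xor 00100000 = 10011100

ef a3 4f f5 dd df 2d 3e 6b 9c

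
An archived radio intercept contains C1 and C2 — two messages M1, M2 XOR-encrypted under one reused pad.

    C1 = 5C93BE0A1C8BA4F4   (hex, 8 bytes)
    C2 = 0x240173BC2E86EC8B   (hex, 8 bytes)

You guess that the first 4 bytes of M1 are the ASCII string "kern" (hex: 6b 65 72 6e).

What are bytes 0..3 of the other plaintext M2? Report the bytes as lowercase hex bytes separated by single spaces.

13 f7 bf d8

First, C1 ⊕ C2 = (M1 ⊕ K) ⊕ (M2 ⊕ K) = M1 ⊕ M2, so the key drops out. Then M2 = (M1 ⊕ M2) ⊕ M1 over the first 4 bytes.
byte 0: (5c XOR 24) XOR 6b = 78 XOR 6b = 13
byte 1: (93 XOR 01) XOR 65 = 92 XOR 65 = f7
byte 2: (be XOR 73) XOR 72 = cd XOR 72 = bf
byte 3: (0a XOR bc) XOR 6e = b6 XOR 6e = d8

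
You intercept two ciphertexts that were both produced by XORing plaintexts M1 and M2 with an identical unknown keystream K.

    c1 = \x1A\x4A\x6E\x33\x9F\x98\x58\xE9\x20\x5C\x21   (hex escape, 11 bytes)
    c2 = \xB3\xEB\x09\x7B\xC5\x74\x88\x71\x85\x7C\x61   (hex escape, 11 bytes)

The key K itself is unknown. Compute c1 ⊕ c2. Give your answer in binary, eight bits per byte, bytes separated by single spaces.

c1 ⊕ c2 = (M1 ⊕ K) ⊕ (M2 ⊕ K) = M1 ⊕ M2 — the shared key cancels under XOR.
1a ⊕ b3 = a9
4a ⊕ eb = a1
6e ⊕ 09 = 67
33 ⊕ 7b = 48
9f ⊕ c5 = 5a
98 ⊕ 74 = ec
58 ⊕ 88 = d0
e9 ⊕ 71 = 98
20 ⊕ 85 = a5
5c ⊕ 7c = 20
21 ⊕ 61 = 40

10101001 10100001 01100111 01001000 01011010 11101100 11010000 10011000 10100101 00100000 01000000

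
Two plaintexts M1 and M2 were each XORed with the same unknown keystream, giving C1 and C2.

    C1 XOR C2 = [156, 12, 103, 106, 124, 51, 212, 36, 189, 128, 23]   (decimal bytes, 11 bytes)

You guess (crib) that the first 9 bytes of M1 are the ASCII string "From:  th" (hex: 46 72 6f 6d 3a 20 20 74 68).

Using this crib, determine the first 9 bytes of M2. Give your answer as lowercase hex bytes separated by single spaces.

da 7e 08 07 46 13 f4 50 d5

Since C1 ⊕ C2 = M1 ⊕ M2, XORing with the guessed M1 bytes yields the corresponding M2 bytes: M2 = (C1 ⊕ C2) ⊕ M1.
byte 0: 9c xor 46 = da
byte 1: 0c xor 72 = 7e
byte 2: 67 xor 6f = 08
byte 3: 6a xor 6d = 07
byte 4: 7c xor 3a = 46
byte 5: 33 xor 20 = 13
byte 6: d4 xor 20 = f4
byte 7: 24 xor 74 = 50
byte 8: bd xor 68 = d5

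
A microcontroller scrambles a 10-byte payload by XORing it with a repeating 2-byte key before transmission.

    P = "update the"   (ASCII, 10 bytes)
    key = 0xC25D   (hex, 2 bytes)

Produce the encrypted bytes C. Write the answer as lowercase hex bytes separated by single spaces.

b7 2d a6 3c b6 38 e2 29 aa 38

The 2-byte key repeats, so the effective keystream is c2 5d c2 5d c2 5d c2 5d c2 5d.
byte 0: 01110101 XOR 11000010 = 10110111
byte 1: 01110000 XOR 01011101 = 00101101
byte 2: 01100100 XOR 11000010 = 10100110
byte 3: 01100001 XOR 01011101 = 00111100
byte 4: 01110100 XOR 11000010 = 10110110
byte 5: 01100101 XOR 01011101 = 00111000
byte 6: 00100000 XOR 11000010 = 11100010
byte 7: 01110100 XOR 01011101 = 00101001
byte 8: 01101000 XOR 11000010 = 10101010
byte 9: 01100101 XOR 01011101 = 00111000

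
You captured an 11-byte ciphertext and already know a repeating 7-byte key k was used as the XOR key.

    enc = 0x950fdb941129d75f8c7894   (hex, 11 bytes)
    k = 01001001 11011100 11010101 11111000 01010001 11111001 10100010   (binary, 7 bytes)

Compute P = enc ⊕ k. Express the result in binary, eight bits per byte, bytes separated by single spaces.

11011100 11010011 00001110 01101100 01000000 11010000 01110101 00010110 01010000 10101101 01101100

The 7-byte key repeats, so the effective keystream is 49 dc d5 f8 51 f9 a2 49 dc d5 f8.
byte 0: 95 xor 49 = dc
byte 1: 0f xor dc = d3
byte 2: db xor d5 = 0e
byte 3: 94 xor f8 = 6c
byte 4: 11 xor 51 = 40
byte 5: 29 xor f9 = d0
byte 6: d7 xor a2 = 75
byte 7: 5f xor 49 = 16
byte 8: 8c xor dc = 50
byte 9: 78 xor d5 = ad
byte 10: 94 xor f8 = 6c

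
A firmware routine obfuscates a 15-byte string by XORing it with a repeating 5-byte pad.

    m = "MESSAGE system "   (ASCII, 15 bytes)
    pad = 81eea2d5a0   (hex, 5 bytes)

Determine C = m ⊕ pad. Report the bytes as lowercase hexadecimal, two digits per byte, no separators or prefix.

ccabf186e1c6ab82a6d9f29ac7b880

The 5-byte key repeats, so the effective keystream is 81 ee a2 d5 a0 81 ee a2 d5 a0 81 ee a2 d5 a0.
byte 0: 4d ^ 81 = cc
byte 1: 45 ^ ee = ab
byte 2: 53 ^ a2 = f1
byte 3: 53 ^ d5 = 86
byte 4: 41 ^ a0 = e1
byte 5: 47 ^ 81 = c6
byte 6: 45 ^ ee = ab
byte 7: 20 ^ a2 = 82
byte 8: 73 ^ d5 = a6
byte 9: 79 ^ a0 = d9
byte 10: 73 ^ 81 = f2
byte 11: 74 ^ ee = 9a
byte 12: 65 ^ a2 = c7
byte 13: 6d ^ d5 = b8
byte 14: 20 ^ a0 = 80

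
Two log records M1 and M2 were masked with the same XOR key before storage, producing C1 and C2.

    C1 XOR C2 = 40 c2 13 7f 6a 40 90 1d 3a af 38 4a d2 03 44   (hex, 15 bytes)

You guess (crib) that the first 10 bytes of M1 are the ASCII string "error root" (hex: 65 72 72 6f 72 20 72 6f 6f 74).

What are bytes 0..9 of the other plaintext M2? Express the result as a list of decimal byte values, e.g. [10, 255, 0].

[37, 176, 97, 16, 24, 96, 226, 114, 85, 219]

Since C1 ⊕ C2 = M1 ⊕ M2, XORing with the guessed M1 bytes yields the corresponding M2 bytes: M2 = (C1 ⊕ C2) ⊕ M1.
byte 0: 40 ⊕ 65 = 25
byte 1: c2 ⊕ 72 = b0
byte 2: 13 ⊕ 72 = 61
byte 3: 7f ⊕ 6f = 10
byte 4: 6a ⊕ 72 = 18
byte 5: 40 ⊕ 20 = 60
byte 6: 90 ⊕ 72 = e2
byte 7: 1d ⊕ 6f = 72
byte 8: 3a ⊕ 6f = 55
byte 9: af ⊕ 74 = db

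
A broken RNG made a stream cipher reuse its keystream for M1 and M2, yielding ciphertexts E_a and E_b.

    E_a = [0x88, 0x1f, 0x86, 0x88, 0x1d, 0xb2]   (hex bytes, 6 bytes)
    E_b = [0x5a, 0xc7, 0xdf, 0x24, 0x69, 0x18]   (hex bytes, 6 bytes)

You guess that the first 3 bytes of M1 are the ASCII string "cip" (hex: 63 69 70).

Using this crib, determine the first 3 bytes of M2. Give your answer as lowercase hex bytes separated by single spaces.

First, E_a ⊕ E_b = (M1 ⊕ K) ⊕ (M2 ⊕ K) = M1 ⊕ M2, so the key drops out. Then M2 = (M1 ⊕ M2) ⊕ M1 over the first 3 bytes.
byte 0: (88 xor 5a) xor 63 = d2 xor 63 = b1
byte 1: (1f xor c7) xor 69 = d8 xor 69 = b1
byte 2: (86 xor df) xor 70 = 59 xor 70 = 29

b1 b1 29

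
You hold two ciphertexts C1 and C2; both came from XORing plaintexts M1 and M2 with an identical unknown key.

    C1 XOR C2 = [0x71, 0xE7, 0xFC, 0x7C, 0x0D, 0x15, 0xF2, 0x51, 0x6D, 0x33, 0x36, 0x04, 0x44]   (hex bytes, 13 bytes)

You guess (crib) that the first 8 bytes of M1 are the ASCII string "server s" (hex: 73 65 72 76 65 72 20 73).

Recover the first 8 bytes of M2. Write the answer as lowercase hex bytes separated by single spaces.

02 82 8e 0a 68 67 d2 22

Since C1 ⊕ C2 = M1 ⊕ M2, XORing with the guessed M1 bytes yields the corresponding M2 bytes: M2 = (C1 ⊕ C2) ⊕ M1.
71 xor 73 = 02
e7 xor 65 = 82
fc xor 72 = 8e
7c xor 76 = 0a
0d xor 65 = 68
15 xor 72 = 67
f2 xor 20 = d2
51 xor 73 = 22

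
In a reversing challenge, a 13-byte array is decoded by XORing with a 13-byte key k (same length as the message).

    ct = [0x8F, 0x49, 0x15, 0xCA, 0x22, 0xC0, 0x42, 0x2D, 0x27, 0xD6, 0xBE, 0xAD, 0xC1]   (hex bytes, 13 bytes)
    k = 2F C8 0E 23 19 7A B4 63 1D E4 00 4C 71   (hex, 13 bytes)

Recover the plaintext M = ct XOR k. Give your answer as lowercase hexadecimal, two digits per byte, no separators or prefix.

XOR is its own inverse, so applying the key byte-wise gives the result directly.
byte 0: 10001111 XOR 00101111 = 10100000
byte 1: 01001001 XOR 11001000 = 10000001
byte 2: 00010101 XOR 00001110 = 00011011
byte 3: 11001010 XOR 00100011 = 11101001
byte 4: 00100010 XOR 00011001 = 00111011
byte 5: 11000000 XOR 01111010 = 10111010
byte 6: 01000010 XOR 10110100 = 11110110
byte 7: 00101101 XOR 01100011 = 01001110
byte 8: 00100111 XOR 00011101 = 00111010
byte 9: 11010110 XOR 11100100 = 00110010
byte 10: 10111110 XOR 00000000 = 10111110
byte 11: 10101101 XOR 01001100 = 11100001
byte 12: 11000001 XOR 01110001 = 10110000

a0811be93bbaf64e3a32bee1b0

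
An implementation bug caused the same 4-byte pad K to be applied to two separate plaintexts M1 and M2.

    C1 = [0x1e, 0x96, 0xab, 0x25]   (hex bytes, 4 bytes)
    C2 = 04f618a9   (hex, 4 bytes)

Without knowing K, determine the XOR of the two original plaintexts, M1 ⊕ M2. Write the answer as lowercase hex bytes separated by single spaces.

C1 ⊕ C2 = (M1 ⊕ K) ⊕ (M2 ⊕ K) = M1 ⊕ M2 — the shared key cancels under XOR.
byte 0: 1e xor 04 = 1a
byte 1: 96 xor f6 = 60
byte 2: ab xor 18 = b3
byte 3: 25 xor a9 = 8c

1a 60 b3 8c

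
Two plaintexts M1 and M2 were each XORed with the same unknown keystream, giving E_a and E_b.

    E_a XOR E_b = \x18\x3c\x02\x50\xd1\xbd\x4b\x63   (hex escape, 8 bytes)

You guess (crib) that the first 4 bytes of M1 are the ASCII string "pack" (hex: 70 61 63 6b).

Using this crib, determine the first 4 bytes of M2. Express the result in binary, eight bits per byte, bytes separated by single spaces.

01101000 01011101 01100001 00111011

Since E_a ⊕ E_b = M1 ⊕ M2, XORing with the guessed M1 bytes yields the corresponding M2 bytes: M2 = (E_a ⊕ E_b) ⊕ M1.
byte 0: 18 ^ 70 = 68
byte 1: 3c ^ 61 = 5d
byte 2: 02 ^ 63 = 61
byte 3: 50 ^ 6b = 3b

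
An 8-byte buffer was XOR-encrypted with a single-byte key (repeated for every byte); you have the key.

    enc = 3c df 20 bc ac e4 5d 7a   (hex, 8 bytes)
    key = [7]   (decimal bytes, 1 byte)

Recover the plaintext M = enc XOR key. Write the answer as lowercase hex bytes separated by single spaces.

The 1-byte key repeats, so the effective keystream is 07 07 07 07 07 07 07 07.
byte 0:  60 ^   7 =  59
byte 1: 223 ^   7 = 216
byte 2:  32 ^   7 =  39
byte 3: 188 ^   7 = 187
byte 4: 172 ^   7 = 171
byte 5: 228 ^   7 = 227
byte 6:  93 ^   7 =  90
byte 7: 122 ^   7 = 125

3b d8 27 bb ab e3 5a 7d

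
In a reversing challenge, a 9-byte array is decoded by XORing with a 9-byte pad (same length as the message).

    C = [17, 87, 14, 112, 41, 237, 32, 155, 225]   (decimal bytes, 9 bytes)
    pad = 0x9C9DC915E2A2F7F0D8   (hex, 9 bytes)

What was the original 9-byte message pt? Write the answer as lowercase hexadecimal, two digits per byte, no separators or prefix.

8dcac765cb4fd76b39

XOR is its own inverse, so applying the key byte-wise gives the result directly.
 17 ^ 156 = 141
 87 ^ 157 = 202
 14 ^ 201 = 199
112 ^  21 = 101
 41 ^ 226 = 203
237 ^ 162 =  79
 32 ^ 247 = 215
155 ^ 240 = 107
225 ^ 216 =  57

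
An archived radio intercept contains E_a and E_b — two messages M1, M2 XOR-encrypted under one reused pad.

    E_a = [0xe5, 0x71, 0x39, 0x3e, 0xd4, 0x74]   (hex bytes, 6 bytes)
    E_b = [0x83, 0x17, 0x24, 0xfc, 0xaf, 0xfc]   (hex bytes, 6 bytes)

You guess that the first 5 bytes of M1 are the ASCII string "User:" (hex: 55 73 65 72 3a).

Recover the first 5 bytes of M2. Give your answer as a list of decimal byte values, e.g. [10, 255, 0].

[51, 21, 120, 176, 65]

First, E_a ⊕ E_b = (M1 ⊕ K) ⊕ (M2 ⊕ K) = M1 ⊕ M2, so the key drops out. Then M2 = (M1 ⊕ M2) ⊕ M1 over the first 5 bytes.
byte 0: (e5 ^ 83) ^ 55 = 66 ^ 55 = 33
byte 1: (71 ^ 17) ^ 73 = 66 ^ 73 = 15
byte 2: (39 ^ 24) ^ 65 = 1d ^ 65 = 78
byte 3: (3e ^ fc) ^ 72 = c2 ^ 72 = b0
byte 4: (d4 ^ af) ^ 3a = 7b ^ 3a = 41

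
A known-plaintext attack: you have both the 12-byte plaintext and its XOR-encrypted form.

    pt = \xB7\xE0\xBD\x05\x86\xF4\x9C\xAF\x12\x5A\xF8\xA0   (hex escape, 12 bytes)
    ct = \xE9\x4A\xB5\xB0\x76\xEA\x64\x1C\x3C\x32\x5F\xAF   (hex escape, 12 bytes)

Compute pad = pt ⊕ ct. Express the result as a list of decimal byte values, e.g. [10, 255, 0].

Since ct = pt ⊕ pad, XORing both sides with pt gives pad = pt ⊕ ct.
byte 0: 10110111 XOR 11101001 = 01011110
byte 1: 11100000 XOR 01001010 = 10101010
byte 2: 10111101 XOR 10110101 = 00001000
byte 3: 00000101 XOR 10110000 = 10110101
byte 4: 10000110 XOR 01110110 = 11110000
byte 5: 11110100 XOR 11101010 = 00011110
byte 6: 10011100 XOR 01100100 = 11111000
byte 7: 10101111 XOR 00011100 = 10110011
byte 8: 00010010 XOR 00111100 = 00101110
byte 9: 01011010 XOR 00110010 = 01101000
byte 10: 11111000 XOR 01011111 = 10100111
byte 11: 10100000 XOR 10101111 = 00001111

[94, 170, 8, 181, 240, 30, 248, 179, 46, 104, 167, 15]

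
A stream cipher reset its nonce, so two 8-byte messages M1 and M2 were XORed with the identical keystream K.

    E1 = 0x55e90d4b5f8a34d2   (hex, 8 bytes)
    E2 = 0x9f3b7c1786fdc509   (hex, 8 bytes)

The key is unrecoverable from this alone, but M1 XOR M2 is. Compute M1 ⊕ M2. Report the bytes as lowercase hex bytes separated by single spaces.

ca d2 71 5c d9 77 f1 db

E1 ⊕ E2 = (M1 ⊕ K) ⊕ (M2 ⊕ K) = M1 ⊕ M2 — the shared key cancels under XOR.
byte 0:  85 xor 159 = 202
byte 1: 233 xor  59 = 210
byte 2:  13 xor 124 = 113
byte 3:  75 xor  23 =  92
byte 4:  95 xor 134 = 217
byte 5: 138 xor 253 = 119
byte 6:  52 xor 197 = 241
byte 7: 210 xor   9 = 219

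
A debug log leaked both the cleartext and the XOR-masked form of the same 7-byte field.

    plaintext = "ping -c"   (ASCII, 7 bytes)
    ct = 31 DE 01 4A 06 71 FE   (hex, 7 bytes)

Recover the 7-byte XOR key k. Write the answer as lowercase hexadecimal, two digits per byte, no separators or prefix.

Since ct = plaintext ⊕ k, XORing both sides with plaintext gives k = plaintext ⊕ ct.
byte 0: 01110000 ^ 00110001 = 01000001
byte 1: 01101001 ^ 11011110 = 10110111
byte 2: 01101110 ^ 00000001 = 01101111
byte 3: 01100111 ^ 01001010 = 00101101
byte 4: 00100000 ^ 00000110 = 00100110
byte 5: 00101101 ^ 01110001 = 01011100
byte 6: 01100011 ^ 11111110 = 10011101

41b76f2d265c9d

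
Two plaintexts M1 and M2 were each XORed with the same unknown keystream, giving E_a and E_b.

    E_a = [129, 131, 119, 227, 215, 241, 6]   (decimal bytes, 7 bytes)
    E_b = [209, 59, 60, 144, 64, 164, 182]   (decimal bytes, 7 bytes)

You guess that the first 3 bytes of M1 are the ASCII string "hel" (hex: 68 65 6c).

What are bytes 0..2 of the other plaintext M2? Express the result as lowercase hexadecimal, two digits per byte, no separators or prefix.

38dd27

First, E_a ⊕ E_b = (M1 ⊕ K) ⊕ (M2 ⊕ K) = M1 ⊕ M2, so the key drops out. Then M2 = (M1 ⊕ M2) ⊕ M1 over the first 3 bytes.
byte 0: (81 XOR d1) XOR 68 = 50 XOR 68 = 38
byte 1: (83 XOR 3b) XOR 65 = b8 XOR 65 = dd
byte 2: (77 XOR 3c) XOR 6c = 4b XOR 6c = 27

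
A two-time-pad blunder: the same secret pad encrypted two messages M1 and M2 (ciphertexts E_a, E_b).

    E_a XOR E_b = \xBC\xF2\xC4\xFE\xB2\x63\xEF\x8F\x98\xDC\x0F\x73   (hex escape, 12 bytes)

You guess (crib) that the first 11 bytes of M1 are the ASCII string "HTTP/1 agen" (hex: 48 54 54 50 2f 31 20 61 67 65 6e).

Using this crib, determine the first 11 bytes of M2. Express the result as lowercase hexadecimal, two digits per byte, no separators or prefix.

f4a690ae9d52cfeeffb961

Since E_a ⊕ E_b = M1 ⊕ M2, XORing with the guessed M1 bytes yields the corresponding M2 bytes: M2 = (E_a ⊕ E_b) ⊕ M1.
byte 0: bc ⊕ 48 = f4
byte 1: f2 ⊕ 54 = a6
byte 2: c4 ⊕ 54 = 90
byte 3: fe ⊕ 50 = ae
byte 4: b2 ⊕ 2f = 9d
byte 5: 63 ⊕ 31 = 52
byte 6: ef ⊕ 20 = cf
byte 7: 8f ⊕ 61 = ee
byte 8: 98 ⊕ 67 = ff
byte 9: dc ⊕ 65 = b9
byte 10: 0f ⊕ 6e = 61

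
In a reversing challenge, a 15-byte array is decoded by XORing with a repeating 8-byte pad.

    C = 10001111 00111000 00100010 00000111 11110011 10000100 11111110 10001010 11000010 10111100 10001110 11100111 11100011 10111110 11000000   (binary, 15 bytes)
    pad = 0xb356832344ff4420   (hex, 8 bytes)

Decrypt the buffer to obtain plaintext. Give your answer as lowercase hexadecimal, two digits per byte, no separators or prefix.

The 8-byte key repeats, so the effective keystream is b3 56 83 23 44 ff 44 20 b3 56 83 23 44 ff 44.
byte 0: 143 XOR 179 =  60
byte 1:  56 XOR  86 = 110
byte 2:  34 XOR 131 = 161
byte 3:   7 XOR  35 =  36
byte 4: 243 XOR  68 = 183
byte 5: 132 XOR 255 = 123
byte 6: 254 XOR  68 = 186
byte 7: 138 XOR  32 = 170
byte 8: 194 XOR 179 = 113
byte 9: 188 XOR  86 = 234
byte 10: 142 XOR 131 =  13
byte 11: 231 XOR  35 = 196
byte 12: 227 XOR  68 = 167
byte 13: 190 XOR 255 =  65
byte 14: 192 XOR  68 = 132

3c6ea124b77bbaaa71ea0dc4a74184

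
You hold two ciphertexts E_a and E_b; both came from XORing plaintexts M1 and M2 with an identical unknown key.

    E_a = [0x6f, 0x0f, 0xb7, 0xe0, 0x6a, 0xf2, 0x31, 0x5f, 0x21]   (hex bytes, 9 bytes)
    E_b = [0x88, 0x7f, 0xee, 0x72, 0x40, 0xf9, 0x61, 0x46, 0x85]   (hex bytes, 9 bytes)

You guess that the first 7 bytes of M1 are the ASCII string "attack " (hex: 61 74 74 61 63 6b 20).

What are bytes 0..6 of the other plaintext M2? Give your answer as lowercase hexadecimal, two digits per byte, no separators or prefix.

First, E_a ⊕ E_b = (M1 ⊕ K) ⊕ (M2 ⊕ K) = M1 ⊕ M2, so the key drops out. Then M2 = (M1 ⊕ M2) ⊕ M1 over the first 7 bytes.
byte 0: (6f XOR 88) XOR 61 = e7 XOR 61 = 86
byte 1: (0f XOR 7f) XOR 74 = 70 XOR 74 = 04
byte 2: (b7 XOR ee) XOR 74 = 59 XOR 74 = 2d
byte 3: (e0 XOR 72) XOR 61 = 92 XOR 61 = f3
byte 4: (6a XOR 40) XOR 63 = 2a XOR 63 = 49
byte 5: (f2 XOR f9) XOR 6b = 0b XOR 6b = 60
byte 6: (31 XOR 61) XOR 20 = 50 XOR 20 = 70

86042df3496070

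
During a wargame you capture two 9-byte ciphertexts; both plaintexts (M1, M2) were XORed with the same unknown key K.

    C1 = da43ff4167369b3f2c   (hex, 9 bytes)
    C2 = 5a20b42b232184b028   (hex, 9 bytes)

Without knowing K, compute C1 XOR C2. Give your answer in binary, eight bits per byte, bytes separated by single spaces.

10000000 01100011 01001011 01101010 01000100 00010111 00011111 10001111 00000100

C1 ⊕ C2 = (M1 ⊕ K) ⊕ (M2 ⊕ K) = M1 ⊕ M2 — the shared key cancels under XOR.
da ^ 5a = 80
43 ^ 20 = 63
ff ^ b4 = 4b
41 ^ 2b = 6a
67 ^ 23 = 44
36 ^ 21 = 17
9b ^ 84 = 1f
3f ^ b0 = 8f
2c ^ 28 = 04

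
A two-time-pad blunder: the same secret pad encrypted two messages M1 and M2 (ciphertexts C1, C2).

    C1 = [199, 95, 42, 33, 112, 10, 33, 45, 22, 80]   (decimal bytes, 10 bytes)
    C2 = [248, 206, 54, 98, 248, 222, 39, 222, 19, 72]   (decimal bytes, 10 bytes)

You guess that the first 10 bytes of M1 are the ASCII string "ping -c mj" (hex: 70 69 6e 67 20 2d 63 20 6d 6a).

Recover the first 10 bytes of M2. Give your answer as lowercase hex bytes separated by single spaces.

4f f8 72 24 a8 f9 65 d3 68 72

First, C1 ⊕ C2 = (M1 ⊕ K) ⊕ (M2 ⊕ K) = M1 ⊕ M2, so the key drops out. Then M2 = (M1 ⊕ M2) ⊕ M1 over the first 10 bytes.
byte 0: (c7 ⊕ f8) ⊕ 70 = 3f ⊕ 70 = 4f
byte 1: (5f ⊕ ce) ⊕ 69 = 91 ⊕ 69 = f8
byte 2: (2a ⊕ 36) ⊕ 6e = 1c ⊕ 6e = 72
byte 3: (21 ⊕ 62) ⊕ 67 = 43 ⊕ 67 = 24
byte 4: (70 ⊕ f8) ⊕ 20 = 88 ⊕ 20 = a8
byte 5: (0a ⊕ de) ⊕ 2d = d4 ⊕ 2d = f9
byte 6: (21 ⊕ 27) ⊕ 63 = 06 ⊕ 63 = 65
byte 7: (2d ⊕ de) ⊕ 20 = f3 ⊕ 20 = d3
byte 8: (16 ⊕ 13) ⊕ 6d = 05 ⊕ 6d = 68
byte 9: (50 ⊕ 48) ⊕ 6a = 18 ⊕ 6a = 72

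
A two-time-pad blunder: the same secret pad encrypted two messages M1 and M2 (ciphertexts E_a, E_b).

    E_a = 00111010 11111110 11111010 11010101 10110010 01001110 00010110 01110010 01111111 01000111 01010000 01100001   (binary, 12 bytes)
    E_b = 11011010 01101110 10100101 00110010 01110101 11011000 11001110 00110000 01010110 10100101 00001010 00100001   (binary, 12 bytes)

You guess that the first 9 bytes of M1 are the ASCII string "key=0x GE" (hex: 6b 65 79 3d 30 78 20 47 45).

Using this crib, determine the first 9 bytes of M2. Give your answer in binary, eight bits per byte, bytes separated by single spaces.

10001011 11110101 00100110 11011010 11110111 11101110 11111000 00000101 01101100

First, E_a ⊕ E_b = (M1 ⊕ K) ⊕ (M2 ⊕ K) = M1 ⊕ M2, so the key drops out. Then M2 = (M1 ⊕ M2) ⊕ M1 over the first 9 bytes.
byte 0: (3a ^ da) ^ 6b = e0 ^ 6b = 8b
byte 1: (fe ^ 6e) ^ 65 = 90 ^ 65 = f5
byte 2: (fa ^ a5) ^ 79 = 5f ^ 79 = 26
byte 3: (d5 ^ 32) ^ 3d = e7 ^ 3d = da
byte 4: (b2 ^ 75) ^ 30 = c7 ^ 30 = f7
byte 5: (4e ^ d8) ^ 78 = 96 ^ 78 = ee
byte 6: (16 ^ ce) ^ 20 = d8 ^ 20 = f8
byte 7: (72 ^ 30) ^ 47 = 42 ^ 47 = 05
byte 8: (7f ^ 56) ^ 45 = 29 ^ 45 = 6c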